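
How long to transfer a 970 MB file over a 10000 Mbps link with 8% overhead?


Effective throughput = 10000 * (1 - 8/100) = 9200 Mbps
File size in Mb = 970 * 8 = 7760 Mb
Time = 7760 / 9200
Time = 0.8435 seconds


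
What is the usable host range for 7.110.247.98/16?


Network: 7.110.0.0
Broadcast: 7.110.255.255
First usable = network + 1
Last usable = broadcast - 1
Range: 7.110.0.1 to 7.110.255.254


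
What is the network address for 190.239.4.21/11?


IP:   10111110.11101111.00000100.00010101
Mask: 11111111.11100000.00000000.00000000
AND operation:
Net:  10111110.11100000.00000000.00000000
Network: 190.224.0.0/11


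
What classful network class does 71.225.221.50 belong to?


First octet: 71
Binary: 01000111
0xxxxxxx -> Class A (1-126)
Class A, default mask 255.0.0.0 (/8)


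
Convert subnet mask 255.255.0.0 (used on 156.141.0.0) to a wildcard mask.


Subnet mask: 255.255.0.0
Wildcard = 255.255.255.255 - subnet mask
255 - 255 = 0
255 - 255 = 0
255 - 0 = 255
255 - 0 = 255
Wildcard: 0.0.255.255


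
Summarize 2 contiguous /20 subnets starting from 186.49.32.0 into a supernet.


Original prefix: /20
Number of subnets: 2 = 2^1
New prefix = 20 - 1 = 19
Supernet: 186.49.32.0/19


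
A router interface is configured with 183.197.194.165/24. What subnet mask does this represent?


/24 means 24 network bits, 8 host bits
Binary: 11111111111111111111111100000000
Mask: 255.255.255.0


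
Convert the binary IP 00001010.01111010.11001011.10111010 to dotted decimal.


00001010 = 10
01111010 = 122
11001011 = 203
10111010 = 186
IP: 10.122.203.186


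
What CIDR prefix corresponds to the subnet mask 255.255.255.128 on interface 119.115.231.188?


Binary: 11111111.11111111.11111111.10000000
Count leading 1s
Prefix: /25


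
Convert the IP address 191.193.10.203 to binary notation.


191 = 10111111
193 = 11000001
10 = 00001010
203 = 11001011
Binary: 10111111.11000001.00001010.11001011


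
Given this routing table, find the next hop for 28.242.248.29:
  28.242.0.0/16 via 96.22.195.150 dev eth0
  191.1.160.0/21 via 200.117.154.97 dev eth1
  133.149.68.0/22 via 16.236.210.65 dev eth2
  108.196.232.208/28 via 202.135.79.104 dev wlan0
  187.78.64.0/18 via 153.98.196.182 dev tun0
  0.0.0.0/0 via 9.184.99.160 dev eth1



Longest prefix match for 28.242.248.29:
  /16 28.242.0.0: MATCH
  /21 191.1.160.0: no
  /22 133.149.68.0: no
  /28 108.196.232.208: no
  /18 187.78.64.0: no
  /0 0.0.0.0: MATCH
Selected: next-hop 96.22.195.150 via eth0 (matched /16)


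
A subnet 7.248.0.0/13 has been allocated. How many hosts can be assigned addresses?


Host bits = 32 - 13 = 19
Total addresses = 2^19 = 524288
Usable = total - 2 (network and broadcast)
Usable hosts: 524286


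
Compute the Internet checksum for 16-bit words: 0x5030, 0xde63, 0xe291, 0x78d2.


Sum all words (with carry folding):
+ 0x5030 = 0x5030
+ 0xde63 = 0x2e94
+ 0xe291 = 0x1126
+ 0x78d2 = 0x89f8
One's complement: ~0x89f8
Checksum = 0x7607


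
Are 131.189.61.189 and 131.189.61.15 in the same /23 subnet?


Mask: 255.255.254.0
131.189.61.189 AND mask = 131.189.60.0
131.189.61.15 AND mask = 131.189.60.0
Yes, same subnet (131.189.60.0)


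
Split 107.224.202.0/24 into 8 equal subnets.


New prefix = 24 + 3 = 27
Each subnet has 32 addresses
  107.224.202.0/27
  107.224.202.32/27
  107.224.202.64/27
  107.224.202.96/27
  107.224.202.128/27
  107.224.202.160/27
  107.224.202.192/27
  107.224.202.224/27
Subnets: 107.224.202.0/27, 107.224.202.32/27, 107.224.202.64/27, 107.224.202.96/27, 107.224.202.128/27, 107.224.202.160/27, 107.224.202.192/27, 107.224.202.224/27


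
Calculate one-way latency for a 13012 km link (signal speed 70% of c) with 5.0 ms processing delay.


Speed = 0.7 * 3e5 km/s = 210000 km/s
Propagation delay = 13012 / 210000 = 0.062 s = 61.9619 ms
Processing delay = 5.0 ms
Total one-way latency = 66.9619 ms


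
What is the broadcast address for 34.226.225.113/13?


Network: 34.224.0.0/13
Host bits = 19
Set all host bits to 1:
Broadcast: 34.231.255.255


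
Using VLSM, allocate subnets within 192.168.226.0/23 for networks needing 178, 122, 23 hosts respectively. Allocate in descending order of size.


178 hosts -> /24 (254 usable): 192.168.226.0/24
122 hosts -> /25 (126 usable): 192.168.227.0/25
23 hosts -> /27 (30 usable): 192.168.227.128/27
Allocation: 192.168.226.0/24 (178 hosts, 254 usable); 192.168.227.0/25 (122 hosts, 126 usable); 192.168.227.128/27 (23 hosts, 30 usable)


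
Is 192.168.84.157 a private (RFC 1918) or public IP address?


RFC 1918 private ranges:
  10.0.0.0/8 (10.0.0.0 - 10.255.255.255)
  172.16.0.0/12 (172.16.0.0 - 172.31.255.255)
  192.168.0.0/16 (192.168.0.0 - 192.168.255.255)
Private (in 192.168.0.0/16)


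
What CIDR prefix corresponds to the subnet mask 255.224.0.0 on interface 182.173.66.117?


Binary: 11111111.11100000.00000000.00000000
Count leading 1s
Prefix: /11


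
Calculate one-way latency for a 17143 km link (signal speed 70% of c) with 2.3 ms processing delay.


Speed = 0.7 * 3e5 km/s = 210000 km/s
Propagation delay = 17143 / 210000 = 0.0816 s = 81.6333 ms
Processing delay = 2.3 ms
Total one-way latency = 83.9333 ms


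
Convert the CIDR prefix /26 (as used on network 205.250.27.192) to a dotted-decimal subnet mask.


/26 means 26 network bits, 6 host bits
Binary: 11111111111111111111111111000000
Mask: 255.255.255.192


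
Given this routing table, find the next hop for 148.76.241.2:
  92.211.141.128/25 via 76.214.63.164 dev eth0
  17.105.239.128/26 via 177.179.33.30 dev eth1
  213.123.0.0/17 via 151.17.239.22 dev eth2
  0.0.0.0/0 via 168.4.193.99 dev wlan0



Longest prefix match for 148.76.241.2:
  /25 92.211.141.128: no
  /26 17.105.239.128: no
  /17 213.123.0.0: no
  /0 0.0.0.0: MATCH
Selected: next-hop 168.4.193.99 via wlan0 (matched /0)


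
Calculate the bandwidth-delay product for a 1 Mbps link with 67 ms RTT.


BDP = bandwidth * RTT
= 1 Mbps * 67 ms
= 1 * 1e6 * 67 / 1000 bits
= 67000 bits
= 8375 bytes
= 8.1787 KB
BDP = 67000 bits (8375 bytes)


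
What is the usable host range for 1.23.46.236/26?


Network: 1.23.46.192
Broadcast: 1.23.46.255
First usable = network + 1
Last usable = broadcast - 1
Range: 1.23.46.193 to 1.23.46.254


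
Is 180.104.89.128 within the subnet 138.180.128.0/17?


Subnet network: 138.180.128.0
Test IP AND mask: 180.104.0.0
No, 180.104.89.128 is not in 138.180.128.0/17


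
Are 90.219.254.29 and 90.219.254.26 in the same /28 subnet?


Mask: 255.255.255.240
90.219.254.29 AND mask = 90.219.254.16
90.219.254.26 AND mask = 90.219.254.16
Yes, same subnet (90.219.254.16)


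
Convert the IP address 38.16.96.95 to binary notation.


38 = 00100110
16 = 00010000
96 = 01100000
95 = 01011111
Binary: 00100110.00010000.01100000.01011111


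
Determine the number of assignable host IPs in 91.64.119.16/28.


Host bits = 32 - 28 = 4
Total addresses = 2^4 = 16
Usable = total - 2 (network and broadcast)
Usable hosts: 14


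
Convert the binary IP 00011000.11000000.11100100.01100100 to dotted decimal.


00011000 = 24
11000000 = 192
11100100 = 228
01100100 = 100
IP: 24.192.228.100


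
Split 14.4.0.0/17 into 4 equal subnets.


New prefix = 17 + 2 = 19
Each subnet has 8192 addresses
  14.4.0.0/19
  14.4.32.0/19
  14.4.64.0/19
  14.4.96.0/19
Subnets: 14.4.0.0/19, 14.4.32.0/19, 14.4.64.0/19, 14.4.96.0/19


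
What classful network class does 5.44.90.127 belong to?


First octet: 5
Binary: 00000101
0xxxxxxx -> Class A (1-126)
Class A, default mask 255.0.0.0 (/8)


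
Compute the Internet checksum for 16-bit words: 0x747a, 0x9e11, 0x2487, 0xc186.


Sum all words (with carry folding):
+ 0x747a = 0x747a
+ 0x9e11 = 0x128c
+ 0x2487 = 0x3713
+ 0xc186 = 0xf899
One's complement: ~0xf899
Checksum = 0x0766


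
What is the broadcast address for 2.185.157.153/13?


Network: 2.184.0.0/13
Host bits = 19
Set all host bits to 1:
Broadcast: 2.191.255.255


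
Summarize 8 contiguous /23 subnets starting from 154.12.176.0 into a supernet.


Original prefix: /23
Number of subnets: 8 = 2^3
New prefix = 23 - 3 = 20
Supernet: 154.12.176.0/20


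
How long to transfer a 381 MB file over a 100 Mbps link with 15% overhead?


Effective throughput = 100 * (1 - 15/100) = 85 Mbps
File size in Mb = 381 * 8 = 3048 Mb
Time = 3048 / 85
Time = 35.8588 seconds


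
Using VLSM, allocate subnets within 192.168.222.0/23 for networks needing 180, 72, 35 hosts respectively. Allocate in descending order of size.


180 hosts -> /24 (254 usable): 192.168.222.0/24
72 hosts -> /25 (126 usable): 192.168.223.0/25
35 hosts -> /26 (62 usable): 192.168.223.128/26
Allocation: 192.168.222.0/24 (180 hosts, 254 usable); 192.168.223.0/25 (72 hosts, 126 usable); 192.168.223.128/26 (35 hosts, 62 usable)


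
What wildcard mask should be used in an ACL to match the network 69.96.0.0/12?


Subnet mask: 255.240.0.0
Wildcard = 255.255.255.255 - subnet mask
255 - 255 = 0
255 - 240 = 15
255 - 0 = 255
255 - 0 = 255
Wildcard: 0.15.255.255


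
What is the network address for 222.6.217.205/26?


IP:   11011110.00000110.11011001.11001101
Mask: 11111111.11111111.11111111.11000000
AND operation:
Net:  11011110.00000110.11011001.11000000
Network: 222.6.217.192/26


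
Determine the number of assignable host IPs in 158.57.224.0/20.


Host bits = 32 - 20 = 12
Total addresses = 2^12 = 4096
Usable = total - 2 (network and broadcast)
Usable hosts: 4094


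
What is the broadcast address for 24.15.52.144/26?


Network: 24.15.52.128/26
Host bits = 6
Set all host bits to 1:
Broadcast: 24.15.52.191


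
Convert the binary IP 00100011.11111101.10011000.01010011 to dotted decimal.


00100011 = 35
11111101 = 253
10011000 = 152
01010011 = 83
IP: 35.253.152.83


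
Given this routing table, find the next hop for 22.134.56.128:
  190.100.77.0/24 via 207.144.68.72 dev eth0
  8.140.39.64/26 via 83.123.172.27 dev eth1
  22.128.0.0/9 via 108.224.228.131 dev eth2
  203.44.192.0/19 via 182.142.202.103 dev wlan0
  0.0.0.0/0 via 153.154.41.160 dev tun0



Longest prefix match for 22.134.56.128:
  /24 190.100.77.0: no
  /26 8.140.39.64: no
  /9 22.128.0.0: MATCH
  /19 203.44.192.0: no
  /0 0.0.0.0: MATCH
Selected: next-hop 108.224.228.131 via eth2 (matched /9)


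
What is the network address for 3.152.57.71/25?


IP:   00000011.10011000.00111001.01000111
Mask: 11111111.11111111.11111111.10000000
AND operation:
Net:  00000011.10011000.00111001.00000000
Network: 3.152.57.0/25


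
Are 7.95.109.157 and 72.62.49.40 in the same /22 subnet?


Mask: 255.255.252.0
7.95.109.157 AND mask = 7.95.108.0
72.62.49.40 AND mask = 72.62.48.0
No, different subnets (7.95.108.0 vs 72.62.48.0)


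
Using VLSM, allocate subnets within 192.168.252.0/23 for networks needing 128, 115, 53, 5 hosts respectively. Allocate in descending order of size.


128 hosts -> /24 (254 usable): 192.168.252.0/24
115 hosts -> /25 (126 usable): 192.168.253.0/25
53 hosts -> /26 (62 usable): 192.168.253.128/26
5 hosts -> /29 (6 usable): 192.168.253.192/29
Allocation: 192.168.252.0/24 (128 hosts, 254 usable); 192.168.253.0/25 (115 hosts, 126 usable); 192.168.253.128/26 (53 hosts, 62 usable); 192.168.253.192/29 (5 hosts, 6 usable)


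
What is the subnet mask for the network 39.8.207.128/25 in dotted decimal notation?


/25 means 25 network bits, 7 host bits
Binary: 11111111111111111111111110000000
Mask: 255.255.255.128


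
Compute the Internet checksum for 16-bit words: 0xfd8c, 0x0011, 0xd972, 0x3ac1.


Sum all words (with carry folding):
+ 0xfd8c = 0xfd8c
+ 0x0011 = 0xfd9d
+ 0xd972 = 0xd710
+ 0x3ac1 = 0x11d2
One's complement: ~0x11d2
Checksum = 0xee2d


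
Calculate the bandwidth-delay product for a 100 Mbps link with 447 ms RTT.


BDP = bandwidth * RTT
= 100 Mbps * 447 ms
= 100 * 1e6 * 447 / 1000 bits
= 44700000 bits
= 5587500 bytes
= 5456.543 KB
BDP = 44700000 bits (5587500 bytes)


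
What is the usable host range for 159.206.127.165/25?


Network: 159.206.127.128
Broadcast: 159.206.127.255
First usable = network + 1
Last usable = broadcast - 1
Range: 159.206.127.129 to 159.206.127.254


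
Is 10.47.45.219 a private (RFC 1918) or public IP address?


RFC 1918 private ranges:
  10.0.0.0/8 (10.0.0.0 - 10.255.255.255)
  172.16.0.0/12 (172.16.0.0 - 172.31.255.255)
  192.168.0.0/16 (192.168.0.0 - 192.168.255.255)
Private (in 10.0.0.0/8)


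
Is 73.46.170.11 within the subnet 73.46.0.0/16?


Subnet network: 73.46.0.0
Test IP AND mask: 73.46.0.0
Yes, 73.46.170.11 is in 73.46.0.0/16


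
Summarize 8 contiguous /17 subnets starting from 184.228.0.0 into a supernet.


Original prefix: /17
Number of subnets: 8 = 2^3
New prefix = 17 - 3 = 14
Supernet: 184.228.0.0/14


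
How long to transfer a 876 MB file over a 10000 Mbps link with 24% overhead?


Effective throughput = 10000 * (1 - 24/100) = 7600 Mbps
File size in Mb = 876 * 8 = 7008 Mb
Time = 7008 / 7600
Time = 0.9221 seconds


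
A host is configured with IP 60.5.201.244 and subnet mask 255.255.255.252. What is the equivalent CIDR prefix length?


Binary: 11111111.11111111.11111111.11111100
Count leading 1s
Prefix: /30


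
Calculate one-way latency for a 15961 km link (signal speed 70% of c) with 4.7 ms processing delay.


Speed = 0.7 * 3e5 km/s = 210000 km/s
Propagation delay = 15961 / 210000 = 0.076 s = 76.0048 ms
Processing delay = 4.7 ms
Total one-way latency = 80.7048 ms


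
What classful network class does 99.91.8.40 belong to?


First octet: 99
Binary: 01100011
0xxxxxxx -> Class A (1-126)
Class A, default mask 255.0.0.0 (/8)


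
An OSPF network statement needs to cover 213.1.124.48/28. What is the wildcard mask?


Subnet mask: 255.255.255.240
Wildcard = 255.255.255.255 - subnet mask
255 - 255 = 0
255 - 255 = 0
255 - 255 = 0
255 - 240 = 15
Wildcard: 0.0.0.15


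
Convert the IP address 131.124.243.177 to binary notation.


131 = 10000011
124 = 01111100
243 = 11110011
177 = 10110001
Binary: 10000011.01111100.11110011.10110001


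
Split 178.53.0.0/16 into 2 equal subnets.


New prefix = 16 + 1 = 17
Each subnet has 32768 addresses
  178.53.0.0/17
  178.53.128.0/17
Subnets: 178.53.0.0/17, 178.53.128.0/17


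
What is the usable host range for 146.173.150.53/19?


Network: 146.173.128.0
Broadcast: 146.173.159.255
First usable = network + 1
Last usable = broadcast - 1
Range: 146.173.128.1 to 146.173.159.254


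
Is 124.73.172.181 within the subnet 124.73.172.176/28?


Subnet network: 124.73.172.176
Test IP AND mask: 124.73.172.176
Yes, 124.73.172.181 is in 124.73.172.176/28


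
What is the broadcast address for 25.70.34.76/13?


Network: 25.64.0.0/13
Host bits = 19
Set all host bits to 1:
Broadcast: 25.71.255.255


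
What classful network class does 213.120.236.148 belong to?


First octet: 213
Binary: 11010101
110xxxxx -> Class C (192-223)
Class C, default mask 255.255.255.0 (/24)


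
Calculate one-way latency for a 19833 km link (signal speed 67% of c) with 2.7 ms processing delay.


Speed = 0.67 * 3e5 km/s = 201000 km/s
Propagation delay = 19833 / 201000 = 0.0987 s = 98.6716 ms
Processing delay = 2.7 ms
Total one-way latency = 101.3716 ms


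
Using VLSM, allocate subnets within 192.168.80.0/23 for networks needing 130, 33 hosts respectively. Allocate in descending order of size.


130 hosts -> /24 (254 usable): 192.168.80.0/24
33 hosts -> /26 (62 usable): 192.168.81.0/26
Allocation: 192.168.80.0/24 (130 hosts, 254 usable); 192.168.81.0/26 (33 hosts, 62 usable)


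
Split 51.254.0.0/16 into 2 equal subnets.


New prefix = 16 + 1 = 17
Each subnet has 32768 addresses
  51.254.0.0/17
  51.254.128.0/17
Subnets: 51.254.0.0/17, 51.254.128.0/17


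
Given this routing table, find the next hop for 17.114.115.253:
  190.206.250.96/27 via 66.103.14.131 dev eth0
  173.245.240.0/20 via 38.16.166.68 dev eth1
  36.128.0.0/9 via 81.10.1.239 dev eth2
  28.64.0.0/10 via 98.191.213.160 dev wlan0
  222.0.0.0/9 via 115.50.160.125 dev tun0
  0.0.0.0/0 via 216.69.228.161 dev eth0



Longest prefix match for 17.114.115.253:
  /27 190.206.250.96: no
  /20 173.245.240.0: no
  /9 36.128.0.0: no
  /10 28.64.0.0: no
  /9 222.0.0.0: no
  /0 0.0.0.0: MATCH
Selected: next-hop 216.69.228.161 via eth0 (matched /0)


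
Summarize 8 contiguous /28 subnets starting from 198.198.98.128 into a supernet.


Original prefix: /28
Number of subnets: 8 = 2^3
New prefix = 28 - 3 = 25
Supernet: 198.198.98.128/25


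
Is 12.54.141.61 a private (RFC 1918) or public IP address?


RFC 1918 private ranges:
  10.0.0.0/8 (10.0.0.0 - 10.255.255.255)
  172.16.0.0/12 (172.16.0.0 - 172.31.255.255)
  192.168.0.0/16 (192.168.0.0 - 192.168.255.255)
Public (not in any RFC 1918 range)


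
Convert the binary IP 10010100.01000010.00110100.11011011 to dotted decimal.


10010100 = 148
01000010 = 66
00110100 = 52
11011011 = 219
IP: 148.66.52.219


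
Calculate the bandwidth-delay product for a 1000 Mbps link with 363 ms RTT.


BDP = bandwidth * RTT
= 1000 Mbps * 363 ms
= 1000 * 1e6 * 363 / 1000 bits
= 363000000 bits
= 45375000 bytes
= 44311.5234 KB
BDP = 363000000 bits (45375000 bytes)


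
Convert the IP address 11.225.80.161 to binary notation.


11 = 00001011
225 = 11100001
80 = 01010000
161 = 10100001
Binary: 00001011.11100001.01010000.10100001


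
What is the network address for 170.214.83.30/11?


IP:   10101010.11010110.01010011.00011110
Mask: 11111111.11100000.00000000.00000000
AND operation:
Net:  10101010.11000000.00000000.00000000
Network: 170.192.0.0/11


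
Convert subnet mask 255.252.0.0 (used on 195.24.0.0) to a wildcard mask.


Subnet mask: 255.252.0.0
Wildcard = 255.255.255.255 - subnet mask
255 - 255 = 0
255 - 252 = 3
255 - 0 = 255
255 - 0 = 255
Wildcard: 0.3.255.255


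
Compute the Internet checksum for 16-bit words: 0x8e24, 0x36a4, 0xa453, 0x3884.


Sum all words (with carry folding):
+ 0x8e24 = 0x8e24
+ 0x36a4 = 0xc4c8
+ 0xa453 = 0x691c
+ 0x3884 = 0xa1a0
One's complement: ~0xa1a0
Checksum = 0x5e5f


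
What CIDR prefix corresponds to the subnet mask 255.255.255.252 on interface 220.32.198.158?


Binary: 11111111.11111111.11111111.11111100
Count leading 1s
Prefix: /30


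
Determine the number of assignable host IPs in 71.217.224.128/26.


Host bits = 32 - 26 = 6
Total addresses = 2^6 = 64
Usable = total - 2 (network and broadcast)
Usable hosts: 62


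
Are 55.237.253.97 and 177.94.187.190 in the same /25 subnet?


Mask: 255.255.255.128
55.237.253.97 AND mask = 55.237.253.0
177.94.187.190 AND mask = 177.94.187.128
No, different subnets (55.237.253.0 vs 177.94.187.128)


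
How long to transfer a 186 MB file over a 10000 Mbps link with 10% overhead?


Effective throughput = 10000 * (1 - 10/100) = 9000 Mbps
File size in Mb = 186 * 8 = 1488 Mb
Time = 1488 / 9000
Time = 0.1653 seconds


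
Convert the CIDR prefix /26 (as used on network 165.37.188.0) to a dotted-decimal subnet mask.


/26 means 26 network bits, 6 host bits
Binary: 11111111111111111111111111000000
Mask: 255.255.255.192


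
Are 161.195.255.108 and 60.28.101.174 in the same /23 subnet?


Mask: 255.255.254.0
161.195.255.108 AND mask = 161.195.254.0
60.28.101.174 AND mask = 60.28.100.0
No, different subnets (161.195.254.0 vs 60.28.100.0)


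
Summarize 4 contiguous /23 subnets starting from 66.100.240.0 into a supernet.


Original prefix: /23
Number of subnets: 4 = 2^2
New prefix = 23 - 2 = 21
Supernet: 66.100.240.0/21


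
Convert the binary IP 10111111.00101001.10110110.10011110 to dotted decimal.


10111111 = 191
00101001 = 41
10110110 = 182
10011110 = 158
IP: 191.41.182.158


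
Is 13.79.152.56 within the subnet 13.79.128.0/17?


Subnet network: 13.79.128.0
Test IP AND mask: 13.79.128.0
Yes, 13.79.152.56 is in 13.79.128.0/17


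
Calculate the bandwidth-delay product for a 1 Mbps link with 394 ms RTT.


BDP = bandwidth * RTT
= 1 Mbps * 394 ms
= 1 * 1e6 * 394 / 1000 bits
= 394000 bits
= 49250 bytes
= 48.0957 KB
BDP = 394000 bits (49250 bytes)


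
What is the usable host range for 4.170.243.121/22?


Network: 4.170.240.0
Broadcast: 4.170.243.255
First usable = network + 1
Last usable = broadcast - 1
Range: 4.170.240.1 to 4.170.243.254


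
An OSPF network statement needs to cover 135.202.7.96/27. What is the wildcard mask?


Subnet mask: 255.255.255.224
Wildcard = 255.255.255.255 - subnet mask
255 - 255 = 0
255 - 255 = 0
255 - 255 = 0
255 - 224 = 31
Wildcard: 0.0.0.31


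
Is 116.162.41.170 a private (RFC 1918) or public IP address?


RFC 1918 private ranges:
  10.0.0.0/8 (10.0.0.0 - 10.255.255.255)
  172.16.0.0/12 (172.16.0.0 - 172.31.255.255)
  192.168.0.0/16 (192.168.0.0 - 192.168.255.255)
Public (not in any RFC 1918 range)


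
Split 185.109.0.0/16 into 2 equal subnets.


New prefix = 16 + 1 = 17
Each subnet has 32768 addresses
  185.109.0.0/17
  185.109.128.0/17
Subnets: 185.109.0.0/17, 185.109.128.0/17


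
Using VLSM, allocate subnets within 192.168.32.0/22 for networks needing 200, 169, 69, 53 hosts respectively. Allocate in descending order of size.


200 hosts -> /24 (254 usable): 192.168.32.0/24
169 hosts -> /24 (254 usable): 192.168.33.0/24
69 hosts -> /25 (126 usable): 192.168.34.0/25
53 hosts -> /26 (62 usable): 192.168.34.128/26
Allocation: 192.168.32.0/24 (200 hosts, 254 usable); 192.168.33.0/24 (169 hosts, 254 usable); 192.168.34.0/25 (69 hosts, 126 usable); 192.168.34.128/26 (53 hosts, 62 usable)


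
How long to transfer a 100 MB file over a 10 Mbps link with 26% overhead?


Effective throughput = 10 * (1 - 26/100) = 7.4 Mbps
File size in Mb = 100 * 8 = 800 Mb
Time = 800 / 7.4
Time = 108.1081 seconds


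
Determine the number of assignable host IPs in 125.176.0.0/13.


Host bits = 32 - 13 = 19
Total addresses = 2^19 = 524288
Usable = total - 2 (network and broadcast)
Usable hosts: 524286


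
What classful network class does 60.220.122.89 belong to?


First octet: 60
Binary: 00111100
0xxxxxxx -> Class A (1-126)
Class A, default mask 255.0.0.0 (/8)


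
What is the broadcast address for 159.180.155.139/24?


Network: 159.180.155.0/24
Host bits = 8
Set all host bits to 1:
Broadcast: 159.180.155.255


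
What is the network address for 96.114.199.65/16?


IP:   01100000.01110010.11000111.01000001
Mask: 11111111.11111111.00000000.00000000
AND operation:
Net:  01100000.01110010.00000000.00000000
Network: 96.114.0.0/16


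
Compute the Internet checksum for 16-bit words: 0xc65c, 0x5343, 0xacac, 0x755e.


Sum all words (with carry folding):
+ 0xc65c = 0xc65c
+ 0x5343 = 0x19a0
+ 0xacac = 0xc64c
+ 0x755e = 0x3bab
One's complement: ~0x3bab
Checksum = 0xc454


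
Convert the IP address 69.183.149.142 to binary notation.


69 = 01000101
183 = 10110111
149 = 10010101
142 = 10001110
Binary: 01000101.10110111.10010101.10001110


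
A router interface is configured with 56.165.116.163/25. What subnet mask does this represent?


/25 means 25 network bits, 7 host bits
Binary: 11111111111111111111111110000000
Mask: 255.255.255.128


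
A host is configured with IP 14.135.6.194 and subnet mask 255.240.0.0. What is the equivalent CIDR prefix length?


Binary: 11111111.11110000.00000000.00000000
Count leading 1s
Prefix: /12


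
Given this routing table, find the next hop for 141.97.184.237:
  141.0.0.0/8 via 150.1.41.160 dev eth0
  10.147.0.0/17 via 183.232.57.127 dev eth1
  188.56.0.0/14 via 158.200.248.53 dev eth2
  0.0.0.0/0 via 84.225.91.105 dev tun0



Longest prefix match for 141.97.184.237:
  /8 141.0.0.0: MATCH
  /17 10.147.0.0: no
  /14 188.56.0.0: no
  /0 0.0.0.0: MATCH
Selected: next-hop 150.1.41.160 via eth0 (matched /8)


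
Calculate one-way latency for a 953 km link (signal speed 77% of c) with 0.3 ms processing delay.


Speed = 0.77 * 3e5 km/s = 231000 km/s
Propagation delay = 953 / 231000 = 0.0041 s = 4.1255 ms
Processing delay = 0.3 ms
Total one-way latency = 4.4255 ms


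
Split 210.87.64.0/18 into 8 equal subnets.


New prefix = 18 + 3 = 21
Each subnet has 2048 addresses
  210.87.64.0/21
  210.87.72.0/21
  210.87.80.0/21
  210.87.88.0/21
  210.87.96.0/21
  210.87.104.0/21
  210.87.112.0/21
  210.87.120.0/21
Subnets: 210.87.64.0/21, 210.87.72.0/21, 210.87.80.0/21, 210.87.88.0/21, 210.87.96.0/21, 210.87.104.0/21, 210.87.112.0/21, 210.87.120.0/21


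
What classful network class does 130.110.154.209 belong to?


First octet: 130
Binary: 10000010
10xxxxxx -> Class B (128-191)
Class B, default mask 255.255.0.0 (/16)


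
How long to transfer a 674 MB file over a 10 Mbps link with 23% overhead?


Effective throughput = 10 * (1 - 23/100) = 7.7 Mbps
File size in Mb = 674 * 8 = 5392 Mb
Time = 5392 / 7.7
Time = 700.2597 seconds


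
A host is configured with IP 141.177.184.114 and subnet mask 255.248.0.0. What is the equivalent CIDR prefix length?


Binary: 11111111.11111000.00000000.00000000
Count leading 1s
Prefix: /13


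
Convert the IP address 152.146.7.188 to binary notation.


152 = 10011000
146 = 10010010
7 = 00000111
188 = 10111100
Binary: 10011000.10010010.00000111.10111100


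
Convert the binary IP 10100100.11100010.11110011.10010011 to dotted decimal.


10100100 = 164
11100010 = 226
11110011 = 243
10010011 = 147
IP: 164.226.243.147


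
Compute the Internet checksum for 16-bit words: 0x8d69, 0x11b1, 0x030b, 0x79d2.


Sum all words (with carry folding):
+ 0x8d69 = 0x8d69
+ 0x11b1 = 0x9f1a
+ 0x030b = 0xa225
+ 0x79d2 = 0x1bf8
One's complement: ~0x1bf8
Checksum = 0xe407


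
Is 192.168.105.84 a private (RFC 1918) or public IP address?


RFC 1918 private ranges:
  10.0.0.0/8 (10.0.0.0 - 10.255.255.255)
  172.16.0.0/12 (172.16.0.0 - 172.31.255.255)
  192.168.0.0/16 (192.168.0.0 - 192.168.255.255)
Private (in 192.168.0.0/16)


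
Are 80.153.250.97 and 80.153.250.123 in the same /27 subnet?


Mask: 255.255.255.224
80.153.250.97 AND mask = 80.153.250.96
80.153.250.123 AND mask = 80.153.250.96
Yes, same subnet (80.153.250.96)


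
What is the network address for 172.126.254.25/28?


IP:   10101100.01111110.11111110.00011001
Mask: 11111111.11111111.11111111.11110000
AND operation:
Net:  10101100.01111110.11111110.00010000
Network: 172.126.254.16/28


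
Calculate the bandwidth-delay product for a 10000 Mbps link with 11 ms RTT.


BDP = bandwidth * RTT
= 10000 Mbps * 11 ms
= 10000 * 1e6 * 11 / 1000 bits
= 110000000 bits
= 13750000 bytes
= 13427.7344 KB
BDP = 110000000 bits (13750000 bytes)


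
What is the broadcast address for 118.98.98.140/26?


Network: 118.98.98.128/26
Host bits = 6
Set all host bits to 1:
Broadcast: 118.98.98.191


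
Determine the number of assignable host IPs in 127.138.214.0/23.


Host bits = 32 - 23 = 9
Total addresses = 2^9 = 512
Usable = total - 2 (network and broadcast)
Usable hosts: 510


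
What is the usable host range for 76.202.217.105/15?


Network: 76.202.0.0
Broadcast: 76.203.255.255
First usable = network + 1
Last usable = broadcast - 1
Range: 76.202.0.1 to 76.203.255.254


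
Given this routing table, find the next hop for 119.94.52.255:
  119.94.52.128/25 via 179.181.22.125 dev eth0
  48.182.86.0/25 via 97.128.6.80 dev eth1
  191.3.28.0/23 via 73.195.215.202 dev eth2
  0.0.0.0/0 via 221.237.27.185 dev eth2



Longest prefix match for 119.94.52.255:
  /25 119.94.52.128: MATCH
  /25 48.182.86.0: no
  /23 191.3.28.0: no
  /0 0.0.0.0: MATCH
Selected: next-hop 179.181.22.125 via eth0 (matched /25)


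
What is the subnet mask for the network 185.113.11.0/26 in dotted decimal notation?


/26 means 26 network bits, 6 host bits
Binary: 11111111111111111111111111000000
Mask: 255.255.255.192


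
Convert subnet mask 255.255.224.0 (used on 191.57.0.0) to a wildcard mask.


Subnet mask: 255.255.224.0
Wildcard = 255.255.255.255 - subnet mask
255 - 255 = 0
255 - 255 = 0
255 - 224 = 31
255 - 0 = 255
Wildcard: 0.0.31.255


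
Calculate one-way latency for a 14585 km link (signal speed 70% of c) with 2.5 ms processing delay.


Speed = 0.7 * 3e5 km/s = 210000 km/s
Propagation delay = 14585 / 210000 = 0.0695 s = 69.4524 ms
Processing delay = 2.5 ms
Total one-way latency = 71.9524 ms


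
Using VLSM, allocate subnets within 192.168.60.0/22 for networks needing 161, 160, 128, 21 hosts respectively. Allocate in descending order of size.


161 hosts -> /24 (254 usable): 192.168.60.0/24
160 hosts -> /24 (254 usable): 192.168.61.0/24
128 hosts -> /24 (254 usable): 192.168.62.0/24
21 hosts -> /27 (30 usable): 192.168.63.0/27
Allocation: 192.168.60.0/24 (161 hosts, 254 usable); 192.168.61.0/24 (160 hosts, 254 usable); 192.168.62.0/24 (128 hosts, 254 usable); 192.168.63.0/27 (21 hosts, 30 usable)


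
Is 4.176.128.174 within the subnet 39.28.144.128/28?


Subnet network: 39.28.144.128
Test IP AND mask: 4.176.128.160
No, 4.176.128.174 is not in 39.28.144.128/28


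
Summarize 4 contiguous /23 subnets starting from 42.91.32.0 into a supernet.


Original prefix: /23
Number of subnets: 4 = 2^2
New prefix = 23 - 2 = 21
Supernet: 42.91.32.0/21


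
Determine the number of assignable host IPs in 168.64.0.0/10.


Host bits = 32 - 10 = 22
Total addresses = 2^22 = 4194304
Usable = total - 2 (network and broadcast)
Usable hosts: 4194302


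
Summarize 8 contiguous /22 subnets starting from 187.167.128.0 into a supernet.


Original prefix: /22
Number of subnets: 8 = 2^3
New prefix = 22 - 3 = 19
Supernet: 187.167.128.0/19


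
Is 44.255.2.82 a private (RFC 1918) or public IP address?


RFC 1918 private ranges:
  10.0.0.0/8 (10.0.0.0 - 10.255.255.255)
  172.16.0.0/12 (172.16.0.0 - 172.31.255.255)
  192.168.0.0/16 (192.168.0.0 - 192.168.255.255)
Public (not in any RFC 1918 range)


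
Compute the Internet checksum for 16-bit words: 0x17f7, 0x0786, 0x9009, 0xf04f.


Sum all words (with carry folding):
+ 0x17f7 = 0x17f7
+ 0x0786 = 0x1f7d
+ 0x9009 = 0xaf86
+ 0xf04f = 0x9fd6
One's complement: ~0x9fd6
Checksum = 0x6029


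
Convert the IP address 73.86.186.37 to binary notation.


73 = 01001001
86 = 01010110
186 = 10111010
37 = 00100101
Binary: 01001001.01010110.10111010.00100101


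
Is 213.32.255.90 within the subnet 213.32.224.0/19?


Subnet network: 213.32.224.0
Test IP AND mask: 213.32.224.0
Yes, 213.32.255.90 is in 213.32.224.0/19


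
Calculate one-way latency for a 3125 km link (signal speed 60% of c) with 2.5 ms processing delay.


Speed = 0.6 * 3e5 km/s = 180000 km/s
Propagation delay = 3125 / 180000 = 0.0174 s = 17.3611 ms
Processing delay = 2.5 ms
Total one-way latency = 19.8611 ms


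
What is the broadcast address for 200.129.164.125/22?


Network: 200.129.164.0/22
Host bits = 10
Set all host bits to 1:
Broadcast: 200.129.167.255


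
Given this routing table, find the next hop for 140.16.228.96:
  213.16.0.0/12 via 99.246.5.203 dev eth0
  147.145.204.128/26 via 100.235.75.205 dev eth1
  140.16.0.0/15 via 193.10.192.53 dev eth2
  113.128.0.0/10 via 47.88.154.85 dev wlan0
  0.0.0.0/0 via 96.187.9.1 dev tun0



Longest prefix match for 140.16.228.96:
  /12 213.16.0.0: no
  /26 147.145.204.128: no
  /15 140.16.0.0: MATCH
  /10 113.128.0.0: no
  /0 0.0.0.0: MATCH
Selected: next-hop 193.10.192.53 via eth2 (matched /15)


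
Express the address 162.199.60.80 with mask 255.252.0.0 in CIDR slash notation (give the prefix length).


Binary: 11111111.11111100.00000000.00000000
Count leading 1s
Prefix: /14


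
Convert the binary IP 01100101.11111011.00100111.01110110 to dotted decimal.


01100101 = 101
11111011 = 251
00100111 = 39
01110110 = 118
IP: 101.251.39.118


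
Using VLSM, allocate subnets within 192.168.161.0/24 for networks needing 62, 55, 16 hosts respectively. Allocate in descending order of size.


62 hosts -> /26 (62 usable): 192.168.161.0/26
55 hosts -> /26 (62 usable): 192.168.161.64/26
16 hosts -> /27 (30 usable): 192.168.161.128/27
Allocation: 192.168.161.0/26 (62 hosts, 62 usable); 192.168.161.64/26 (55 hosts, 62 usable); 192.168.161.128/27 (16 hosts, 30 usable)


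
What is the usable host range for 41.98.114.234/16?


Network: 41.98.0.0
Broadcast: 41.98.255.255
First usable = network + 1
Last usable = broadcast - 1
Range: 41.98.0.1 to 41.98.255.254


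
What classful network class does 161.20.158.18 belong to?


First octet: 161
Binary: 10100001
10xxxxxx -> Class B (128-191)
Class B, default mask 255.255.0.0 (/16)


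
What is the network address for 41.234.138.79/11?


IP:   00101001.11101010.10001010.01001111
Mask: 11111111.11100000.00000000.00000000
AND operation:
Net:  00101001.11100000.00000000.00000000
Network: 41.224.0.0/11


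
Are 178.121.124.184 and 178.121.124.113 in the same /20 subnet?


Mask: 255.255.240.0
178.121.124.184 AND mask = 178.121.112.0
178.121.124.113 AND mask = 178.121.112.0
Yes, same subnet (178.121.112.0)


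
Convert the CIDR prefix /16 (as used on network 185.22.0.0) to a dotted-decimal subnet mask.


/16 means 16 network bits, 16 host bits
Binary: 11111111111111110000000000000000
Mask: 255.255.0.0


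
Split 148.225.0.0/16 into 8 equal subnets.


New prefix = 16 + 3 = 19
Each subnet has 8192 addresses
  148.225.0.0/19
  148.225.32.0/19
  148.225.64.0/19
  148.225.96.0/19
  148.225.128.0/19
  148.225.160.0/19
  148.225.192.0/19
  148.225.224.0/19
Subnets: 148.225.0.0/19, 148.225.32.0/19, 148.225.64.0/19, 148.225.96.0/19, 148.225.128.0/19, 148.225.160.0/19, 148.225.192.0/19, 148.225.224.0/19


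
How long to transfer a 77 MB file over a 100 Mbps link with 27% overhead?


Effective throughput = 100 * (1 - 27/100) = 73 Mbps
File size in Mb = 77 * 8 = 616 Mb
Time = 616 / 73
Time = 8.4384 seconds


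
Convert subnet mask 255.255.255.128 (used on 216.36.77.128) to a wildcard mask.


Subnet mask: 255.255.255.128
Wildcard = 255.255.255.255 - subnet mask
255 - 255 = 0
255 - 255 = 0
255 - 255 = 0
255 - 128 = 127
Wildcard: 0.0.0.127


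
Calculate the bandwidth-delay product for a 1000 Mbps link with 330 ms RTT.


BDP = bandwidth * RTT
= 1000 Mbps * 330 ms
= 1000 * 1e6 * 330 / 1000 bits
= 330000000 bits
= 41250000 bytes
= 40283.2031 KB
BDP = 330000000 bits (41250000 bytes)


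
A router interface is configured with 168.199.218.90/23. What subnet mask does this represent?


/23 means 23 network bits, 9 host bits
Binary: 11111111111111111111111000000000
Mask: 255.255.254.0


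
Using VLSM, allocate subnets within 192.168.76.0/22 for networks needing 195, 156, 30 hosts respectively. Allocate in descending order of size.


195 hosts -> /24 (254 usable): 192.168.76.0/24
156 hosts -> /24 (254 usable): 192.168.77.0/24
30 hosts -> /27 (30 usable): 192.168.78.0/27
Allocation: 192.168.76.0/24 (195 hosts, 254 usable); 192.168.77.0/24 (156 hosts, 254 usable); 192.168.78.0/27 (30 hosts, 30 usable)


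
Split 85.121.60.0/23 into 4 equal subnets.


New prefix = 23 + 2 = 25
Each subnet has 128 addresses
  85.121.60.0/25
  85.121.60.128/25
  85.121.61.0/25
  85.121.61.128/25
Subnets: 85.121.60.0/25, 85.121.60.128/25, 85.121.61.0/25, 85.121.61.128/25


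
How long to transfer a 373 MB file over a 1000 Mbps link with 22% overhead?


Effective throughput = 1000 * (1 - 22/100) = 780 Mbps
File size in Mb = 373 * 8 = 2984 Mb
Time = 2984 / 780
Time = 3.8256 seconds


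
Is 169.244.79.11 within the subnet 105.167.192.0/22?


Subnet network: 105.167.192.0
Test IP AND mask: 169.244.76.0
No, 169.244.79.11 is not in 105.167.192.0/22


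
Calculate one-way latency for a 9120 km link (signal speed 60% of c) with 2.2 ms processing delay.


Speed = 0.6 * 3e5 km/s = 180000 km/s
Propagation delay = 9120 / 180000 = 0.0507 s = 50.6667 ms
Processing delay = 2.2 ms
Total one-way latency = 52.8667 ms


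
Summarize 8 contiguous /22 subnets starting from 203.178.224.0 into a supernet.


Original prefix: /22
Number of subnets: 8 = 2^3
New prefix = 22 - 3 = 19
Supernet: 203.178.224.0/19


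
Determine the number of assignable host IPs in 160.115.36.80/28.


Host bits = 32 - 28 = 4
Total addresses = 2^4 = 16
Usable = total - 2 (network and broadcast)
Usable hosts: 14


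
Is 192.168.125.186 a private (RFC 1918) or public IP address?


RFC 1918 private ranges:
  10.0.0.0/8 (10.0.0.0 - 10.255.255.255)
  172.16.0.0/12 (172.16.0.0 - 172.31.255.255)
  192.168.0.0/16 (192.168.0.0 - 192.168.255.255)
Private (in 192.168.0.0/16)


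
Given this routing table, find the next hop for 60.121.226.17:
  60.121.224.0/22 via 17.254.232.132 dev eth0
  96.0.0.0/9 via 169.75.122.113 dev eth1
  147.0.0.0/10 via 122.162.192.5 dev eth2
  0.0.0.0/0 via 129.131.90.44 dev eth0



Longest prefix match for 60.121.226.17:
  /22 60.121.224.0: MATCH
  /9 96.0.0.0: no
  /10 147.0.0.0: no
  /0 0.0.0.0: MATCH
Selected: next-hop 17.254.232.132 via eth0 (matched /22)


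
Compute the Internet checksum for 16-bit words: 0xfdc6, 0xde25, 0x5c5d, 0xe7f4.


Sum all words (with carry folding):
+ 0xfdc6 = 0xfdc6
+ 0xde25 = 0xdbec
+ 0x5c5d = 0x384a
+ 0xe7f4 = 0x203f
One's complement: ~0x203f
Checksum = 0xdfc0


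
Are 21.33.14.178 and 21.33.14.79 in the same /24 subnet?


Mask: 255.255.255.0
21.33.14.178 AND mask = 21.33.14.0
21.33.14.79 AND mask = 21.33.14.0
Yes, same subnet (21.33.14.0)


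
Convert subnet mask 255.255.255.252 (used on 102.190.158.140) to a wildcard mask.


Subnet mask: 255.255.255.252
Wildcard = 255.255.255.255 - subnet mask
255 - 255 = 0
255 - 255 = 0
255 - 255 = 0
255 - 252 = 3
Wildcard: 0.0.0.3


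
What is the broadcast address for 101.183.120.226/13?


Network: 101.176.0.0/13
Host bits = 19
Set all host bits to 1:
Broadcast: 101.183.255.255


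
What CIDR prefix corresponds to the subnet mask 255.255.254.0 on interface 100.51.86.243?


Binary: 11111111.11111111.11111110.00000000
Count leading 1s
Prefix: /23


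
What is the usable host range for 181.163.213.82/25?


Network: 181.163.213.0
Broadcast: 181.163.213.127
First usable = network + 1
Last usable = broadcast - 1
Range: 181.163.213.1 to 181.163.213.126


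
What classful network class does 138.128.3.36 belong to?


First octet: 138
Binary: 10001010
10xxxxxx -> Class B (128-191)
Class B, default mask 255.255.0.0 (/16)


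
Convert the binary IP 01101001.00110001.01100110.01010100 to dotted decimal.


01101001 = 105
00110001 = 49
01100110 = 102
01010100 = 84
IP: 105.49.102.84


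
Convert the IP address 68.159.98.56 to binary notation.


68 = 01000100
159 = 10011111
98 = 01100010
56 = 00111000
Binary: 01000100.10011111.01100010.00111000


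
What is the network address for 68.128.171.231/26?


IP:   01000100.10000000.10101011.11100111
Mask: 11111111.11111111.11111111.11000000
AND operation:
Net:  01000100.10000000.10101011.11000000
Network: 68.128.171.192/26


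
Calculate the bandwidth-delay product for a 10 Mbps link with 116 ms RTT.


BDP = bandwidth * RTT
= 10 Mbps * 116 ms
= 10 * 1e6 * 116 / 1000 bits
= 1160000 bits
= 145000 bytes
= 141.6016 KB
BDP = 1160000 bits (145000 bytes)


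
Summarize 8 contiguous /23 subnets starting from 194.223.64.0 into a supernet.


Original prefix: /23
Number of subnets: 8 = 2^3
New prefix = 23 - 3 = 20
Supernet: 194.223.64.0/20


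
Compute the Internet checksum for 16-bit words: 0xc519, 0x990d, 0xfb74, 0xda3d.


Sum all words (with carry folding):
+ 0xc519 = 0xc519
+ 0x990d = 0x5e27
+ 0xfb74 = 0x599c
+ 0xda3d = 0x33da
One's complement: ~0x33da
Checksum = 0xcc25


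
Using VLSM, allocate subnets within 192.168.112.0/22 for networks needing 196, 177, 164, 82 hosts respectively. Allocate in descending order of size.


196 hosts -> /24 (254 usable): 192.168.112.0/24
177 hosts -> /24 (254 usable): 192.168.113.0/24
164 hosts -> /24 (254 usable): 192.168.114.0/24
82 hosts -> /25 (126 usable): 192.168.115.0/25
Allocation: 192.168.112.0/24 (196 hosts, 254 usable); 192.168.113.0/24 (177 hosts, 254 usable); 192.168.114.0/24 (164 hosts, 254 usable); 192.168.115.0/25 (82 hosts, 126 usable)
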